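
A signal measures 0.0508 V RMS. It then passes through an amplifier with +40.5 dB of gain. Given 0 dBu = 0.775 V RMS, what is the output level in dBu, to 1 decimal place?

+16.8 dBu

Input level: 20·log₁₀(0.0508/0.775) = -23.67 dBu.
Output: -23.67 + 40.5 = +16.8 dBu.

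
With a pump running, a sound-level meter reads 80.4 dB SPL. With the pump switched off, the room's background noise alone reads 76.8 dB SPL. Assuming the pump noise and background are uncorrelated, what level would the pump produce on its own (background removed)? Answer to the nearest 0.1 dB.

77.9 dB SPL

Subtract intensities: L_src = 10·log₁₀(10^(L_total/10) − 10^(L_bg/10)).
L_src = 10·log₁₀(10^(80.4/10) − 10^(76.8/10)) = 10·log₁₀(61780000) = 77.9 dB SPL.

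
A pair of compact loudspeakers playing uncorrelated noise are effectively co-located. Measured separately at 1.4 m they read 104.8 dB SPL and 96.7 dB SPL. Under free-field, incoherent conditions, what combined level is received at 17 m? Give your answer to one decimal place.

83.7 dB SPL

Combined at 1.4 m: 10·log₁₀(10^(104.8/10)+10^(96.7/10)) = 105.43 dB SPL.
Then apply −20·log₁₀(17/1.4) = -21.69 dB → 83.7 dB SPL.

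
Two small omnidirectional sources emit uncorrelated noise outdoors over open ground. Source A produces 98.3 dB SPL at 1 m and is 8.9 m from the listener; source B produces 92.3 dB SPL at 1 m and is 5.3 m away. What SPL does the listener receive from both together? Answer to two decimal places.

81.64 dB SPL

At the listener: L_A = 98.3 − 20·log₁₀(8.9) = 79.312 dB; L_B = 92.3 − 20·log₁₀(5.3) = 77.814 dB.
Combined: 10·log₁₀(10^(79.312/10)+10^(77.814/10)) = 81.64 dB SPL.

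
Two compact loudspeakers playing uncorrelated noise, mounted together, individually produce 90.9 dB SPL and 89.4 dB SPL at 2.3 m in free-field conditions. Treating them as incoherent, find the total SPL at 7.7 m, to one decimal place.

82.7 dB SPL

Combined at 2.3 m: 10·log₁₀(10^(90.9/10)+10^(89.4/10)) = 93.22 dB SPL.
Then apply −20·log₁₀(7.7/2.3) = -10.50 dB → 82.7 dB SPL.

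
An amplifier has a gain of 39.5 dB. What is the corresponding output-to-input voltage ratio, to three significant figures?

94.4

Voltage ratio = 10^(dB/20).
10^(39.5/20) = 10^(1.975) = 94.4.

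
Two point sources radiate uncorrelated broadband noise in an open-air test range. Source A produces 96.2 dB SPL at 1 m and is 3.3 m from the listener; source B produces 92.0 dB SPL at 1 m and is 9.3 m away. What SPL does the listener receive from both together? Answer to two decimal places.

At the listener: L_A = 96.2 − 20·log₁₀(3.3) = 85.830 dB; L_B = 92.0 − 20·log₁₀(9.3) = 72.630 dB.
Combined: 10·log₁₀(10^(85.830/10)+10^(72.630/10)) = 86.03 dB SPL.

86.03 dB SPL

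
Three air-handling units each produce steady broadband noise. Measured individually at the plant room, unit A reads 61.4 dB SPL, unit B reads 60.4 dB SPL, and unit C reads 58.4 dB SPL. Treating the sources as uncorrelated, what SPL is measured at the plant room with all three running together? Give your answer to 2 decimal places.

65.01 dB SPL

Add the sources as powers (linear), then convert back to dB:
L_total = 10·log₁₀(10^(61.4/10) + 10^(60.4/10) + 10^(58.4/10)) = 10·log₁₀(3169000) = 65.01 dB SPL.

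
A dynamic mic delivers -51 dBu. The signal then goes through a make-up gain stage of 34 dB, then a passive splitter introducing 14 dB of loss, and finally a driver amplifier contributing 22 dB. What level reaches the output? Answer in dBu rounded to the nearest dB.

Gain stages sum in dB:
-51 + 34 − 14 + 22 = -9 dBu.

-9 dBu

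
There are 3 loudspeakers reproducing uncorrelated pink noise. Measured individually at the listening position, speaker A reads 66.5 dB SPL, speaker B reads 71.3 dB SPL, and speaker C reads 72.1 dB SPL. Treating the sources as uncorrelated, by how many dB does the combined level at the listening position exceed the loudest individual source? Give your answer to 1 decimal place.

Incoherent sources sum as intensities:
L_total = 10·log₁₀(10^(66.5/10) + 10^(71.3/10) + 10^(72.1/10)) = 75.34 dB SPL.
Excess over the loudest (72.1 dB): 75.34 − 72.1 = 3.2 dB.

3.2 dB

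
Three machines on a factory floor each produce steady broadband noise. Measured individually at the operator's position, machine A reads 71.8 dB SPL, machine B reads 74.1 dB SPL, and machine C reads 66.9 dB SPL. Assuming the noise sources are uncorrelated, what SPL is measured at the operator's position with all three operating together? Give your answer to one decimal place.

Incoherent sources sum as intensities:
L_total = 10·log₁₀(10^(71.8/10) + 10^(74.1/10) + 10^(66.9/10)) = 10·log₁₀(45740000) = 76.6 dB SPL.

76.6 dB SPL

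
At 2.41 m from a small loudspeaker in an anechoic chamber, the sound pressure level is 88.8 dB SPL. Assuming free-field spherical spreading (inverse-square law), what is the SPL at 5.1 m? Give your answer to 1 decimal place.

Free-field point source: level drops by 20·log₁₀ of the distance ratio.
ΔL = −20·log₁₀(5.1/2.41) = -6.51 dB, so L₂ = 88.8 + (-6.51) = 82.3 dB SPL.

82.3 dB SPL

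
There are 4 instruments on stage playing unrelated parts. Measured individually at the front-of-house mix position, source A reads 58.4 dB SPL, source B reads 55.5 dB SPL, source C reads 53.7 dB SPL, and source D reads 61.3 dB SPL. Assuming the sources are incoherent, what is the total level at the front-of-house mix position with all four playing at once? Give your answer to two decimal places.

64.20 dB SPL

Incoherent sources sum as intensities:
L_total = 10·log₁₀(10^(58.4/10) + 10^(55.5/10) + 10^(53.7/10) + 10^(61.3/10)) = 10·log₁₀(2630000) = 64.20 dB SPL.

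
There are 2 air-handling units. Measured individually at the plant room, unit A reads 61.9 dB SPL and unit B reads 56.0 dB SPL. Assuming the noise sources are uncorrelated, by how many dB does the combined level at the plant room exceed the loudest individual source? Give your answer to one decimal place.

1.0 dB

Uncorrelated sources add in intensity (power), not in dB.
L_total = 10·log₁₀(10^(61.9/10) + 10^(56.0/10)) = 62.89 dB SPL.
Excess over the loudest (61.9 dB): 62.89 − 61.9 = 1.0 dB.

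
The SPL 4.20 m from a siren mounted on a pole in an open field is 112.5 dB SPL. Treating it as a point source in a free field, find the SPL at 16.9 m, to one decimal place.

100.4 dB SPL

Inverse-square spreading gives ΔL = −20·log₁₀(d₂/d₁).
ΔL = −20·log₁₀(16.9/4.20) = -12.09 dB, so L₂ = 112.5 + (-12.09) = 100.4 dB SPL.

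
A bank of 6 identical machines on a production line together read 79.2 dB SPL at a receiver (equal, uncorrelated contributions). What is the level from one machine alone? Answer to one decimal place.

71.4 dB SPL

6 equal incoherent sources add 10·log₁₀(6) = 7.78 dB over one source.
L_one = 79.2 − 7.78 = 71.4 dB SPL.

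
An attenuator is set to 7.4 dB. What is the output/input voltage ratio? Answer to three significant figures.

0.427

Voltage ratio = 10^(dB/20).
10^(-7.4/20) = 10^(-0.3700) = 0.427.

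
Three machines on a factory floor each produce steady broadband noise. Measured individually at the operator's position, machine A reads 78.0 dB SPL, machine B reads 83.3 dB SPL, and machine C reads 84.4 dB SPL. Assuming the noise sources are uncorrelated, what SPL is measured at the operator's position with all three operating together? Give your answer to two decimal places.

87.42 dB SPL

Uncorrelated sources add in intensity (power), not in dB.
L_total = 10·log₁₀(10^(78.0/10) + 10^(83.3/10) + 10^(84.4/10)) = 10·log₁₀(552300000) = 87.42 dB SPL.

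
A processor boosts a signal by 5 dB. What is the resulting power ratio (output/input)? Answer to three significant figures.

3.16

Power ratio = 10^(dB/10).
10^(5/10) = 10^(0.5000) = 3.16.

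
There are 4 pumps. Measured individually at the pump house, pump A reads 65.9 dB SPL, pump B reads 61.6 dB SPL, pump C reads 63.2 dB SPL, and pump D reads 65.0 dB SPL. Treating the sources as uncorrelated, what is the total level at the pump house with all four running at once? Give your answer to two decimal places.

70.25 dB SPL

Incoherent sources sum as intensities:
L_total = 10·log₁₀(10^(65.9/10) + 10^(61.6/10) + 10^(63.2/10) + 10^(65.0/10)) = 10·log₁₀(10590000) = 70.25 dB SPL.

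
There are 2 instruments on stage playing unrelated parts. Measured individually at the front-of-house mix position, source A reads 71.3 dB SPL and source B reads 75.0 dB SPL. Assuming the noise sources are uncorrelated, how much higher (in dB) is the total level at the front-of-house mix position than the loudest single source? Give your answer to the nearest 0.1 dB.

1.5 dB

Incoherent sources sum as intensities:
L_total = 10·log₁₀(10^(71.3/10) + 10^(75.0/10)) = 76.54 dB SPL.
Excess over the loudest (75.0 dB): 76.54 − 75.0 = 1.5 dB.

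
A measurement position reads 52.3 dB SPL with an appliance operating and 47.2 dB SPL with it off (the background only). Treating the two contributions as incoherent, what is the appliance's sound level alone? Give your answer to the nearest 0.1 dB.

Remove the background by subtracting linear intensities:
L_src = 10·log₁₀(10^(52.3/10) − 10^(47.2/10)) = 10·log₁₀(117300) = 50.7 dB SPL.

50.7 dB SPL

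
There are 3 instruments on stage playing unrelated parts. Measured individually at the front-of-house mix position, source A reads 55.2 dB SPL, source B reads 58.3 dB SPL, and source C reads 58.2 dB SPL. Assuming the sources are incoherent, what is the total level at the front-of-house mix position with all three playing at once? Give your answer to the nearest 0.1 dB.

Add the sources as powers (linear), then convert back to dB:
L_total = 10·log₁₀(10^(55.2/10) + 10^(58.3/10) + 10^(58.2/10)) = 10·log₁₀(1668000) = 62.2 dB SPL.

62.2 dB SPL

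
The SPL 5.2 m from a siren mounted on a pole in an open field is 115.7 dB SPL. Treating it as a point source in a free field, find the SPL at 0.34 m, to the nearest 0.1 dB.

139.4 dB SPL

Inverse-square spreading gives ΔL = −20·log₁₀(d₂/d₁).
ΔL = −20·log₁₀(0.34/5.2) = 23.69 dB, so L₂ = 115.7 + (23.69) = 139.4 dB SPL.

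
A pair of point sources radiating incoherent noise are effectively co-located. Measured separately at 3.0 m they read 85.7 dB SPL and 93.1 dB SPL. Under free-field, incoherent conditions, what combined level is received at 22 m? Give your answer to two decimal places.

Combined at 3.0 m: 10·log₁₀(10^(85.7/10)+10^(93.1/10)) = 93.826 dB SPL.
Then apply −20·log₁₀(22/3.0) = -17.306 dB → 76.52 dB SPL.

76.52 dB SPL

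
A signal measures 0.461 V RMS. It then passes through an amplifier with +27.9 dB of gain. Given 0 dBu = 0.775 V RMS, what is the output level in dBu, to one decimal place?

+23.4 dBu

Input level: 20·log₁₀(0.461/0.775) = -4.51 dBu.
Output: -4.51 + 27.9 = +23.4 dBu.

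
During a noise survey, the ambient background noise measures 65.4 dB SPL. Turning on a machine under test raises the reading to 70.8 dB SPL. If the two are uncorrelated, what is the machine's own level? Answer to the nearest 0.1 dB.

Remove the background by subtracting linear intensities:
L_src = 10·log₁₀(10^(70.8/10) − 10^(65.4/10)) = 10·log₁₀(8555000) = 69.3 dB SPL.

69.3 dB SPL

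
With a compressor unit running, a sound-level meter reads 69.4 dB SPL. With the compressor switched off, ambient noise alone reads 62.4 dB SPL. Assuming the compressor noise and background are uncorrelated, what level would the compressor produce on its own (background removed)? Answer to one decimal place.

Background correction is a power subtraction:
L_src = 10·log₁₀(10^(69.4/10) − 10^(62.4/10)) = 10·log₁₀(6972000) = 68.4 dB SPL.

68.4 dB SPL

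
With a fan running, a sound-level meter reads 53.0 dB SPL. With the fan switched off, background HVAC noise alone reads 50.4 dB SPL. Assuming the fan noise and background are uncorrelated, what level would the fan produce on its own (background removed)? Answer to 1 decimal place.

Subtract intensities: L_src = 10·log₁₀(10^(L_total/10) − 10^(L_bg/10)).
L_src = 10·log₁₀(10^(53.0/10) − 10^(50.4/10)) = 10·log₁₀(89880) = 49.5 dB SPL.

49.5 dB SPL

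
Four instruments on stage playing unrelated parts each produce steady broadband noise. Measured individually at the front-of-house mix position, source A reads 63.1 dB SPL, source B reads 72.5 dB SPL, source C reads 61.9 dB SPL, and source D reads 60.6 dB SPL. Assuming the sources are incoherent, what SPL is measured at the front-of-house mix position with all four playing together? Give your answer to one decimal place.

73.5 dB SPL

Add the sources as powers (linear), then convert back to dB:
L_total = 10·log₁₀(10^(63.1/10) + 10^(72.5/10) + 10^(61.9/10) + 10^(60.6/10)) = 10·log₁₀(22520000) = 73.5 dB SPL.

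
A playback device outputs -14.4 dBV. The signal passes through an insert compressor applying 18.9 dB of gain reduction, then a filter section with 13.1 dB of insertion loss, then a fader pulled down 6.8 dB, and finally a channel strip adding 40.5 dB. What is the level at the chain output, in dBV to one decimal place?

Cascaded gains and losses add directly in dB.
-14.4 − 18.9 − 13.1 − 6.8 + 40.5 = -12.7 dBV.

-12.7 dBV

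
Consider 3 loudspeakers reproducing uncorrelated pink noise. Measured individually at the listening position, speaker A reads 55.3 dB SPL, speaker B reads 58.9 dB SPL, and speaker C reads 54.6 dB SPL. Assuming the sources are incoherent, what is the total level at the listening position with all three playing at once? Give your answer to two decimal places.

Uncorrelated sources add in intensity (power), not in dB.
L_total = 10·log₁₀(10^(55.3/10) + 10^(58.9/10) + 10^(54.6/10)) = 10·log₁₀(1403000) = 61.47 dB SPL.

61.47 dB SPL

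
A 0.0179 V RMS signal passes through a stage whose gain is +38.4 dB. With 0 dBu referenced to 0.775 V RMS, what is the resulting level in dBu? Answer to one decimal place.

Input level: 20·log₁₀(0.0179/0.775) = -32.73 dBu.
Output: -32.73 + 38.4 = +5.7 dBu.

+5.7 dBu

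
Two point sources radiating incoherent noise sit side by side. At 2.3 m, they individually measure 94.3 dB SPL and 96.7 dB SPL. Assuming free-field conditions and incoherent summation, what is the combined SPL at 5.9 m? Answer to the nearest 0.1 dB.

Combined at 2.3 m: 10·log₁₀(10^(94.3/10)+10^(96.7/10)) = 98.67 dB SPL.
Then apply −20·log₁₀(5.9/2.3) = -8.18 dB → 90.5 dB SPL.

90.5 dB SPL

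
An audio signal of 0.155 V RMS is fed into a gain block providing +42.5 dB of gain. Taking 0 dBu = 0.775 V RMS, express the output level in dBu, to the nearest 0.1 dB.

+28.5 dBu

Input level: 20·log₁₀(0.155/0.775) = -13.98 dBu.
Output: -13.98 + 42.5 = +28.5 dBu.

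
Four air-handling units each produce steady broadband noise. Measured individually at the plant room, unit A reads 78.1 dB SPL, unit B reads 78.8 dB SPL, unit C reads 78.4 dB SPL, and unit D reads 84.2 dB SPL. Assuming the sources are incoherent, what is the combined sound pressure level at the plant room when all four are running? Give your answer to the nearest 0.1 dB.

86.7 dB SPL

Add the sources as powers (linear), then convert back to dB:
L_total = 10·log₁₀(10^(78.1/10) + 10^(78.8/10) + 10^(78.4/10) + 10^(84.2/10)) = 10·log₁₀(472600000) = 86.7 dB SPL.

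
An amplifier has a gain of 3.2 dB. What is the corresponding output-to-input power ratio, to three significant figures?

Power ratio = 10^(dB/10).
10^(3.2/10) = 10^(0.3200) = 2.09.

2.09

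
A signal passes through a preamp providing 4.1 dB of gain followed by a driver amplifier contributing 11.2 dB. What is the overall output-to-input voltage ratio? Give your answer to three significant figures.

5.82

Net gain = 4.1 + 11.2 = 15.3 dB.
Voltage ratio = 10^(15.3/20) = 5.82.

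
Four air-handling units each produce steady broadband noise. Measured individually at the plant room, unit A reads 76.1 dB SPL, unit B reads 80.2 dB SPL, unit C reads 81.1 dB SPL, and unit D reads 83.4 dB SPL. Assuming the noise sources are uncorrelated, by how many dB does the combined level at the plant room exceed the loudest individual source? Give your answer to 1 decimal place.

3.5 dB

Incoherent sources sum as intensities:
L_total = 10·log₁₀(10^(76.1/10) + 10^(80.2/10) + 10^(81.1/10) + 10^(83.4/10)) = 86.93 dB SPL.
Excess over the loudest (83.4 dB): 86.93 − 83.4 = 3.5 dB.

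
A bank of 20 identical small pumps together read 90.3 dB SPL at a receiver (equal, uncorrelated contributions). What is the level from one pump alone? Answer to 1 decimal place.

20 equal incoherent sources add 10·log₁₀(20) = 13.01 dB over one source.
L_one = 90.3 − 13.01 = 77.3 dB SPL.

77.3 dB SPL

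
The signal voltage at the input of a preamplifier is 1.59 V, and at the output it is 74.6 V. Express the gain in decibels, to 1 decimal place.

Voltage ratio → dB uses the 20·log₁₀ form:
20·log₁₀(74.6/1.59) = 20·log₁₀(46.92) = 33.4 dB.

33.4 dB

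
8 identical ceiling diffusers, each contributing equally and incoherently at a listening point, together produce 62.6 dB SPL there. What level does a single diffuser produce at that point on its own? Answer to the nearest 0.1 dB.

8 equal incoherent sources add 10·log₁₀(8) = 9.03 dB over one source.
L_one = 62.6 − 9.03 = 53.6 dB SPL.

53.6 dB SPL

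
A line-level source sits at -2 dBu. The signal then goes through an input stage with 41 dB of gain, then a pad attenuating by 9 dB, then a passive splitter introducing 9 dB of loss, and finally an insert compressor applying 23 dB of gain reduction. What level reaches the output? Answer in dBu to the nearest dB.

In dB, series stages simply add:
-2 + 41 − 9 − 9 − 23 = -2 dBu.

-2 dBu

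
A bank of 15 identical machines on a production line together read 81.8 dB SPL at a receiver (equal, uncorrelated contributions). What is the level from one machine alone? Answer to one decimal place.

70.0 dB SPL

15 equal incoherent sources add 10·log₁₀(15) = 11.76 dB over one source.
L_one = 81.8 − 11.76 = 70.0 dB SPL.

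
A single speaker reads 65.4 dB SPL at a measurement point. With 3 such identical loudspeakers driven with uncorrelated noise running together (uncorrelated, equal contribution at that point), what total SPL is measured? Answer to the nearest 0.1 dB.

3 equal incoherent sources raise the level by 10·log₁₀(3) = 4.77 dB.
L_total = 65.4 + 4.77 = 70.2 dB SPL.

70.2 dB SPL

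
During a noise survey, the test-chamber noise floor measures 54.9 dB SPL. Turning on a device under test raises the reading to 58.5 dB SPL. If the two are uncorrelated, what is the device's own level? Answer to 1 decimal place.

Background correction is a power subtraction:
L_src = 10·log₁₀(10^(58.5/10) − 10^(54.9/10)) = 10·log₁₀(398900) = 56.0 dB SPL.

56.0 dB SPL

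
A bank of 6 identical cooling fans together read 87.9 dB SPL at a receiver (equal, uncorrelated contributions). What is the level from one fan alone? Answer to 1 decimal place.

6 equal incoherent sources add 10·log₁₀(6) = 7.78 dB over one source.
L_one = 87.9 − 7.78 = 80.1 dB SPL.

80.1 dB SPL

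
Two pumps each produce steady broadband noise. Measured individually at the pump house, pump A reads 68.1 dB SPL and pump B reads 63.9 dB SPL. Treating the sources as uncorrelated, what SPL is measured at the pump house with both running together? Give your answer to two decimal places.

Add the sources as powers (linear), then convert back to dB:
L_total = 10·log₁₀(10^(68.1/10) + 10^(63.9/10)) = 10·log₁₀(8911000) = 69.50 dB SPL.

69.50 dB SPL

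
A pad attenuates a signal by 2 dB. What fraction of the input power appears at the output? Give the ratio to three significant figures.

Power ratio = 10^(dB/10).
10^(-2/10) = 10^(-0.2000) = 0.631.

0.631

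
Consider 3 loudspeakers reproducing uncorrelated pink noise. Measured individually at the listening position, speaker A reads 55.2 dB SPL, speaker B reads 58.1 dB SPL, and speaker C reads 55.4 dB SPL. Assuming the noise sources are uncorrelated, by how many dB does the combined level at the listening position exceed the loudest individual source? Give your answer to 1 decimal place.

3.1 dB

Add the sources as powers (linear), then convert back to dB:
L_total = 10·log₁₀(10^(55.2/10) + 10^(58.1/10) + 10^(55.4/10)) = 61.22 dB SPL.
Excess over the loudest (58.1 dB): 61.22 − 58.1 = 3.1 dB.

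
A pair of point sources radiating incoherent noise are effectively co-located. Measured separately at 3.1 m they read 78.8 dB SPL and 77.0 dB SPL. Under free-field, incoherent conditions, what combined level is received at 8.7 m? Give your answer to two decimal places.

Combined at 3.1 m: 10·log₁₀(10^(78.8/10)+10^(77.0/10)) = 81.003 dB SPL.
Then apply −20·log₁₀(8.7/3.1) = -8.963 dB → 72.04 dB SPL.

72.04 dB SPL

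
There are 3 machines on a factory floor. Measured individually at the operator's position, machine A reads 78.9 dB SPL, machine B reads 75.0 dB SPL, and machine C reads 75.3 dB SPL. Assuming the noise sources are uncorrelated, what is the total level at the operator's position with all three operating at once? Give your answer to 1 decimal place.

Uncorrelated sources add in intensity (power), not in dB.
L_total = 10·log₁₀(10^(78.9/10) + 10^(75.0/10) + 10^(75.3/10)) = 10·log₁₀(143100000) = 81.6 dB SPL.

81.6 dB SPL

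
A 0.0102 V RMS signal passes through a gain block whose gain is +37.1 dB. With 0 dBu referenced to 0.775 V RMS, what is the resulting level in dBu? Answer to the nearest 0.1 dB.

-0.5 dBu

Input level: 20·log₁₀(0.0102/0.775) = -37.61 dBu.
Output: -37.61 + 37.1 = -0.5 dBu.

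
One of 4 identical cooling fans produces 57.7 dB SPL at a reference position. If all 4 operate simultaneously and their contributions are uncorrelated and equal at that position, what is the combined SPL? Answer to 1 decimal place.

63.7 dB SPL

4 equal incoherent sources raise the level by 10·log₁₀(4) = 6.02 dB.
L_total = 57.7 + 6.02 = 63.7 dB SPL.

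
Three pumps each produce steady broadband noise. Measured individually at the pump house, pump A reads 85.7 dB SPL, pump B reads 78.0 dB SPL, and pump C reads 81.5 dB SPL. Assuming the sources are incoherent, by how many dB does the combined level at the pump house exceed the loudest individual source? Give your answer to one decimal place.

1.9 dB

Incoherent sources sum as intensities:
L_total = 10·log₁₀(10^(85.7/10) + 10^(78.0/10) + 10^(81.5/10)) = 87.60 dB SPL.
Excess over the loudest (85.7 dB): 87.60 − 85.7 = 1.9 dB.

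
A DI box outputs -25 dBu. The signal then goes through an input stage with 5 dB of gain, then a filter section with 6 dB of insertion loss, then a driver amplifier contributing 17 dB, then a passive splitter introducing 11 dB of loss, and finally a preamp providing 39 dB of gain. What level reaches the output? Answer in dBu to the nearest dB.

Cascaded gains and losses add directly in dB.
-25 + 5 − 6 + 17 − 11 + 39 = +19 dBu.

+19 dBu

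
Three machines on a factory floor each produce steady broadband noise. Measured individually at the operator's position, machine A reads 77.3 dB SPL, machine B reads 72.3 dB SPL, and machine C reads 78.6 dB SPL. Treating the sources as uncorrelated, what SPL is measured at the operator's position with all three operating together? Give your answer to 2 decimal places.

81.56 dB SPL

Incoherent sources sum as intensities:
L_total = 10·log₁₀(10^(77.3/10) + 10^(72.3/10) + 10^(78.6/10)) = 10·log₁₀(143100000) = 81.56 dB SPL.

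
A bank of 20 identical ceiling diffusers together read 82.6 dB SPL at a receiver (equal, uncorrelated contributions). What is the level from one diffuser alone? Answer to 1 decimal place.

20 equal incoherent sources add 10·log₁₀(20) = 13.01 dB over one source.
L_one = 82.6 − 13.01 = 69.6 dB SPL.

69.6 dB SPL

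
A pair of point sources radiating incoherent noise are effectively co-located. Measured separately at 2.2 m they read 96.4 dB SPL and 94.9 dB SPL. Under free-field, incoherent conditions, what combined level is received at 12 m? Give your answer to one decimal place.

Combined at 2.2 m: 10·log₁₀(10^(96.4/10)+10^(94.9/10)) = 98.72 dB SPL.
Then apply −20·log₁₀(12/2.2) = -14.74 dB → 84.0 dB SPL.

84.0 dB SPL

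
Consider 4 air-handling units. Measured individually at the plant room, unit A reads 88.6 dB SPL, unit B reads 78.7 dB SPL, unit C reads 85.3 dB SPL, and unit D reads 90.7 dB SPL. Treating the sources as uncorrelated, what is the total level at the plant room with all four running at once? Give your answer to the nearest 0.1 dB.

Incoherent sources sum as intensities:
L_total = 10·log₁₀(10^(88.6/10) + 10^(78.7/10) + 10^(85.3/10) + 10^(90.7/10)) = 10·log₁₀(2312000000) = 93.6 dB SPL.

93.6 dB SPL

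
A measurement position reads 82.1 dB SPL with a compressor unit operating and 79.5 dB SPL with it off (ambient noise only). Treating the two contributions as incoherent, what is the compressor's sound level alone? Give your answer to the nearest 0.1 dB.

Background correction is a power subtraction:
L_src = 10·log₁₀(10^(82.1/10) − 10^(79.5/10)) = 10·log₁₀(73060000) = 78.6 dB SPL.

78.6 dB SPL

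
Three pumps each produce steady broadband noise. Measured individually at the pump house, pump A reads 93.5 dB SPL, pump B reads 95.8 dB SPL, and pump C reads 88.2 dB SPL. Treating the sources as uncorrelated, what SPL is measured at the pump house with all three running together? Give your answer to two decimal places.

98.26 dB SPL

Add the sources as powers (linear), then convert back to dB:
L_total = 10·log₁₀(10^(93.5/10) + 10^(95.8/10) + 10^(88.2/10)) = 10·log₁₀(6701000000) = 98.26 dB SPL.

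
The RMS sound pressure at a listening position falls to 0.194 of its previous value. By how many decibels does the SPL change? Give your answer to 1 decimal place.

-14.2 dB

Sound pressure is an amplitude quantity: ΔL = 20·log₁₀(p₂/p₁).
20·log₁₀(0.194) = -14.2 dB.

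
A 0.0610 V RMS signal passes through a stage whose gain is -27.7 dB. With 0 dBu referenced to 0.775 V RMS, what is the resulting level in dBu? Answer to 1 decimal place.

Input level: 20·log₁₀(0.0610/0.775) = -22.08 dBu.
Output: -22.08 − 27.7 = -49.8 dBu.

-49.8 dBu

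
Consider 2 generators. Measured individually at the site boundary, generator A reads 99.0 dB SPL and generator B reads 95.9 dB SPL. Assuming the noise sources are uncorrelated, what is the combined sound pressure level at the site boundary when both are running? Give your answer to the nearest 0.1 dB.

Incoherent sources sum as intensities:
L_total = 10·log₁₀(10^(99.0/10) + 10^(95.9/10)) = 10·log₁₀(11834000000) = 100.7 dB SPL.

100.7 dB SPL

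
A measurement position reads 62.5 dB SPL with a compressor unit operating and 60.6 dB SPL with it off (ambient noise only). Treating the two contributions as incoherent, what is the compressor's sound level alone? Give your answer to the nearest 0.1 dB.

58.0 dB SPL

Remove the background by subtracting linear intensities:
L_src = 10·log₁₀(10^(62.5/10) − 10^(60.6/10)) = 10·log₁₀(630100) = 58.0 dB SPL.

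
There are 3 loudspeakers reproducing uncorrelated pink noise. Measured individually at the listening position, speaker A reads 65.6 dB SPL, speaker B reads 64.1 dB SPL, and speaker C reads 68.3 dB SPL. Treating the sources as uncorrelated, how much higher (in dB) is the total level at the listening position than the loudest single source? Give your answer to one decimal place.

2.8 dB

Incoherent sources sum as intensities:
L_total = 10·log₁₀(10^(65.6/10) + 10^(64.1/10) + 10^(68.3/10)) = 71.13 dB SPL.
Excess over the loudest (68.3 dB): 71.13 − 68.3 = 2.8 dB.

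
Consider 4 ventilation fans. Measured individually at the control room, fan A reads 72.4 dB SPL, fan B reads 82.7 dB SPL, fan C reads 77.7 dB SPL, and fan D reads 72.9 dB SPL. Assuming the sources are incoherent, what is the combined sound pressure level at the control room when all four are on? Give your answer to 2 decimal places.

84.50 dB SPL

Uncorrelated sources add in intensity (power), not in dB.
L_total = 10·log₁₀(10^(72.4/10) + 10^(82.7/10) + 10^(77.7/10) + 10^(72.9/10)) = 10·log₁₀(282000000) = 84.50 dB SPL.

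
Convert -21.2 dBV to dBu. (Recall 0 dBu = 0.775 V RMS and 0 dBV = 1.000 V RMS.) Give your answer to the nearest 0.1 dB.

-19.0 dBu

The offset between the scales is 20·log₁₀(0.775/1.000) = −2.214 dB.
So dBu = -21.2 + 2.214 = -19.0 dBu.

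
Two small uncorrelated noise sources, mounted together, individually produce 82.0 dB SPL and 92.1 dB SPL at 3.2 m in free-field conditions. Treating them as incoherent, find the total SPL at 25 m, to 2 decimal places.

74.65 dB SPL

Combined at 3.2 m: 10·log₁₀(10^(82.0/10)+10^(92.1/10)) = 92.505 dB SPL.
Then apply −20·log₁₀(25/3.2) = -17.856 dB → 74.65 dB SPL.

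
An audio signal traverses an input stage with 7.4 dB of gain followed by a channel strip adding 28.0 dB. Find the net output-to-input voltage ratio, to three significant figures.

Net gain = 7.4 + 28.0 = 35.4 dB.
Voltage ratio = 10^(35.4/20) = 58.9.

58.9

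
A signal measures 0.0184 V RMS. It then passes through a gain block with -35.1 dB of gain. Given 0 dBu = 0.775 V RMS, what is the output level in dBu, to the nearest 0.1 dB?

Input level: 20·log₁₀(0.0184/0.775) = -32.49 dBu.
Output: -32.49 − 35.1 = -67.6 dBu.

-67.6 dBu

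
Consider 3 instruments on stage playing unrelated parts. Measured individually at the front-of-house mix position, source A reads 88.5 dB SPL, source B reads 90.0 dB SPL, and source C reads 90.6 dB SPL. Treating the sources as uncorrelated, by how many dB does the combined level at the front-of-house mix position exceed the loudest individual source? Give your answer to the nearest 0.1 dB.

4.0 dB

Incoherent sources sum as intensities:
L_total = 10·log₁₀(10^(88.5/10) + 10^(90.0/10) + 10^(90.6/10)) = 94.56 dB SPL.
Excess over the loudest (90.6 dB): 94.56 − 90.6 = 4.0 dB.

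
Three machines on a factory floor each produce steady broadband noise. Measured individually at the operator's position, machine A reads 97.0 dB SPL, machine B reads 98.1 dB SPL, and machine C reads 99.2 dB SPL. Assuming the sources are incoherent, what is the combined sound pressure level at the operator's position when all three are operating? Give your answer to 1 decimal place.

103.0 dB SPL

Add the sources as powers (linear), then convert back to dB:
L_total = 10·log₁₀(10^(97.0/10) + 10^(98.1/10) + 10^(99.2/10)) = 10·log₁₀(19786000000) = 103.0 dB SPL.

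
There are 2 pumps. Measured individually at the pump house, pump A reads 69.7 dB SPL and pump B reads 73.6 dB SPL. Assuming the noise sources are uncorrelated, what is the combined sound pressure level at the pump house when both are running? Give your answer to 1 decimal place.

Incoherent sources sum as intensities:
L_total = 10·log₁₀(10^(69.7/10) + 10^(73.6/10)) = 10·log₁₀(32240000) = 75.1 dB SPL.

75.1 dB SPL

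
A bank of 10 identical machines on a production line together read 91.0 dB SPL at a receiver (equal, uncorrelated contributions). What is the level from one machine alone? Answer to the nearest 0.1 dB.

81.0 dB SPL

10 equal incoherent sources add 10·log₁₀(10) = 10.00 dB over one source.
L_one = 91.0 − 10.00 = 81.0 dB SPL.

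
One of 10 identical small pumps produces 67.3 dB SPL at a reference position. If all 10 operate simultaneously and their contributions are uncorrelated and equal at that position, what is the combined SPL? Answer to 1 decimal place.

10 equal incoherent sources raise the level by 10·log₁₀(10) = 10.00 dB.
L_total = 67.3 + 10.00 = 77.3 dB SPL.

77.3 dB SPL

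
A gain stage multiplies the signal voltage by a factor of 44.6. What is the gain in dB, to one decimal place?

33.0 dB

Voltage is an amplitude quantity, so gain = 20·log₁₀(V_out/V_in).
20·log₁₀(44.6) = 33.0 dB.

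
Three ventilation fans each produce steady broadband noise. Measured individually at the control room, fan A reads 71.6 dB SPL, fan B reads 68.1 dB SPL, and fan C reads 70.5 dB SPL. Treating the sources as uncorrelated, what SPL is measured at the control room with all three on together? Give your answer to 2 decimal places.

75.07 dB SPL

Add the sources as powers (linear), then convert back to dB:
L_total = 10·log₁₀(10^(71.6/10) + 10^(68.1/10) + 10^(70.5/10)) = 10·log₁₀(32130000) = 75.07 dB SPL.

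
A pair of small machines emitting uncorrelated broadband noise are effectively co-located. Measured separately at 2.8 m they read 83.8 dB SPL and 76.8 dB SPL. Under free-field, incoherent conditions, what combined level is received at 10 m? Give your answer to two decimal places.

73.53 dB SPL

Combined at 2.8 m: 10·log₁₀(10^(83.8/10)+10^(76.8/10)) = 84.590 dB SPL.
Then apply −20·log₁₀(10/2.8) = -11.057 dB → 73.53 dB SPL.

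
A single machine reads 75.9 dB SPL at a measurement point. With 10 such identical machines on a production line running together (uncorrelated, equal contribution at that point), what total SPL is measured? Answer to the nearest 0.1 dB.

10 equal incoherent sources raise the level by 10·log₁₀(10) = 10.00 dB.
L_total = 75.9 + 10.00 = 85.9 dB SPL.

85.9 dB SPL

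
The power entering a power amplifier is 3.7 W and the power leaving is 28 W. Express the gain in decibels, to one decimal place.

8.8 dB

Power ratio → dB uses the 10·log₁₀ form:
10·log₁₀(28/3.7) = 10·log₁₀(7.568) = 8.8 dB.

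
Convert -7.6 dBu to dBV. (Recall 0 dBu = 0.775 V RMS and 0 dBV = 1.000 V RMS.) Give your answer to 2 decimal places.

The offset between the scales is 20·log₁₀(0.775/1.000) = −2.214 dB.
So dBV = -7.6 − 2.214 = -9.81 dBV.

-9.81 dBV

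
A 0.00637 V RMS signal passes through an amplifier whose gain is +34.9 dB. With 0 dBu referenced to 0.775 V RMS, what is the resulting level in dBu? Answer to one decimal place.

-6.8 dBu

Input level: 20·log₁₀(0.00637/0.775) = -41.70 dBu.
Output: -41.70 + 34.9 = -6.8 dBu.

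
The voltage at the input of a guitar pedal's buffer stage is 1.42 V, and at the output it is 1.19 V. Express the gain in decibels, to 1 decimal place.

Voltage ratio → dB uses the 20·log₁₀ form:
20·log₁₀(1.19/1.42) = 20·log₁₀(0.8380) = -1.5 dB.

-1.5 dB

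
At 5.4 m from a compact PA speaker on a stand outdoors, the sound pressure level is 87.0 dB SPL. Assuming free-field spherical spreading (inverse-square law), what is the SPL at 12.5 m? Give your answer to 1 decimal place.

Free-field point source: level drops by 20·log₁₀ of the distance ratio.
ΔL = −20·log₁₀(12.5/5.4) = -7.29 dB, so L₂ = 87.0 + (-7.29) = 79.7 dB SPL.

79.7 dB SPL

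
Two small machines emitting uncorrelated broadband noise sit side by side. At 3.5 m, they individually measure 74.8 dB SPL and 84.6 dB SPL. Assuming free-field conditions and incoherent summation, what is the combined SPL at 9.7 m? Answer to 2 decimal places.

Combined at 3.5 m: 10·log₁₀(10^(74.8/10)+10^(84.6/10)) = 85.032 dB SPL.
Then apply −20·log₁₀(9.7/3.5) = -8.854 dB → 76.18 dB SPL.

76.18 dB SPL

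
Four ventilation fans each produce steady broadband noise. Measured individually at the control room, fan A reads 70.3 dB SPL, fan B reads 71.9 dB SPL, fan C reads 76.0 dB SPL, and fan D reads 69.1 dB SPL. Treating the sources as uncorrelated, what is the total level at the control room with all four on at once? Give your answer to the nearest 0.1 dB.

78.7 dB SPL

Add the sources as powers (linear), then convert back to dB:
L_total = 10·log₁₀(10^(70.3/10) + 10^(71.9/10) + 10^(76.0/10) + 10^(69.1/10)) = 10·log₁₀(74140000) = 78.7 dB SPL.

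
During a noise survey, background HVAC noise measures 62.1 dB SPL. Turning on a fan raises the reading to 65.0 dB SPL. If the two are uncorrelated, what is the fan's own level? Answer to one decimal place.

61.9 dB SPL

Background correction is a power subtraction:
L_src = 10·log₁₀(10^(65.0/10) − 10^(62.1/10)) = 10·log₁₀(1540000) = 61.9 dB SPL.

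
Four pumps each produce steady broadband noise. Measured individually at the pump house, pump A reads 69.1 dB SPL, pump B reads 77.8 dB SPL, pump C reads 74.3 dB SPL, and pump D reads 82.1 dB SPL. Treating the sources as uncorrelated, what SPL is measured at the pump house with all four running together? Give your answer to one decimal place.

Incoherent sources sum as intensities:
L_total = 10·log₁₀(10^(69.1/10) + 10^(77.8/10) + 10^(74.3/10) + 10^(82.1/10)) = 10·log₁₀(257500000) = 84.1 dB SPL.

84.1 dB SPL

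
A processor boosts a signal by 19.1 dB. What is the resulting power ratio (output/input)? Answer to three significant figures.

81.3

Power ratio = 10^(dB/10).
10^(19.1/10) = 10^(1.910) = 81.3.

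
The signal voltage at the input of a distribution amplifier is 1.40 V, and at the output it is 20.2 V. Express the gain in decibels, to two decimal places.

For a voltage ratio, dB = 20·log₁₀(V₂/V₁).
20·log₁₀(20.2/1.40) = 20·log₁₀(14.43) = 23.18 dB.

23.18 dB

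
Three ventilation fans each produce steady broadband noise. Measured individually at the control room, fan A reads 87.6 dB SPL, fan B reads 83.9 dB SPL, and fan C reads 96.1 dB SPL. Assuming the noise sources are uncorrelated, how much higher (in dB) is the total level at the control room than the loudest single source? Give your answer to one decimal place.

0.8 dB

Uncorrelated sources add in intensity (power), not in dB.
L_total = 10·log₁₀(10^(87.6/10) + 10^(83.9/10) + 10^(96.1/10)) = 96.90 dB SPL.
Excess over the loudest (96.1 dB): 96.90 − 96.1 = 0.8 dB.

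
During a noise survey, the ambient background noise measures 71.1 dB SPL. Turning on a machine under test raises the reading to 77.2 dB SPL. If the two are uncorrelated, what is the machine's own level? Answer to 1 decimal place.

Background correction is a power subtraction:
L_src = 10·log₁₀(10^(77.2/10) − 10^(71.1/10)) = 10·log₁₀(39600000) = 76.0 dB SPL.

76.0 dB SPL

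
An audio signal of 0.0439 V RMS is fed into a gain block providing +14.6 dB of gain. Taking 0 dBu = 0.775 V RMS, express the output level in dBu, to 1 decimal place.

Input level: 20·log₁₀(0.0439/0.775) = -24.94 dBu.
Output: -24.94 + 14.6 = -10.3 dBu.

-10.3 dBu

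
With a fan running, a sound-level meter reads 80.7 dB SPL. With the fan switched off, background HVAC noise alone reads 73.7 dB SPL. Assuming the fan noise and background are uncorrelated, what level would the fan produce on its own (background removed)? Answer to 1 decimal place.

79.7 dB SPL

Remove the background by subtracting linear intensities:
L_src = 10·log₁₀(10^(80.7/10) − 10^(73.7/10)) = 10·log₁₀(94050000) = 79.7 dB SPL.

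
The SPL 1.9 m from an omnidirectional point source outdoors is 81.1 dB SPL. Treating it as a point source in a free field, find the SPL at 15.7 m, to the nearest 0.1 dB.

For a point source in a free field, ΔL = −20·log₁₀(d₂/d₁).
ΔL = −20·log₁₀(15.7/1.9) = -18.34 dB, so L₂ = 81.1 + (-18.34) = 62.8 dB SPL.

62.8 dB SPL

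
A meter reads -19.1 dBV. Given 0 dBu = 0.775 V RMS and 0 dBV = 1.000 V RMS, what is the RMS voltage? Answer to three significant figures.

0.111 V

V = 1.000 V × 10^(-19.1/20).
= 1.000 × 0.1109 = 0.111 V.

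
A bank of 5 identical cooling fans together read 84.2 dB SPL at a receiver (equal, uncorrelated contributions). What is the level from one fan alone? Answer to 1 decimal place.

77.2 dB SPL

5 equal incoherent sources add 10·log₁₀(5) = 6.99 dB over one source.
L_one = 84.2 − 6.99 = 77.2 dB SPL.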